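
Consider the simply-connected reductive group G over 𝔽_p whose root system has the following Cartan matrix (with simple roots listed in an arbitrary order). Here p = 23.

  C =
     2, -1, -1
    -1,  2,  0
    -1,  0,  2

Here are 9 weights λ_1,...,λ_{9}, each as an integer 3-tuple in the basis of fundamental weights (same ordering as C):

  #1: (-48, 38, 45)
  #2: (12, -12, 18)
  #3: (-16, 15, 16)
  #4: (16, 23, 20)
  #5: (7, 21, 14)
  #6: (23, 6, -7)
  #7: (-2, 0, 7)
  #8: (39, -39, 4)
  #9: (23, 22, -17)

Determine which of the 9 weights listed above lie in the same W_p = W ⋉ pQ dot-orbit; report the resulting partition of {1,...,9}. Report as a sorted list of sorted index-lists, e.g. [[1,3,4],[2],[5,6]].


C ↔ A_3 under row/col permutation; |W(A_3)| = 24.

Folding the 9 weights λ_j+ρ into Ā_23 (reps in the given 3-coord order):

  λ_1+ρ ↦ (1, 0, 7) · λ_2+ρ ↦ (2, 2, 10) · λ_3+ρ ↦ (15, 1, 2) · λ_4+ρ ↦ (15, 1, 2) · λ_5+ρ ↦ (1, 0, 7) · λ_6+ρ ↦ (15, 1, 2) · λ_7+ρ ↦ (1, 0, 7) · λ_8+ρ ↦ (15, 1, 2) · λ_9+ρ ↦ (1, 0, 7)

Grouping the 9 weights by Ā_23-representative: 3 linkage classes.

[[1, 5, 7, 9], [2], [3, 4, 6, 8]]


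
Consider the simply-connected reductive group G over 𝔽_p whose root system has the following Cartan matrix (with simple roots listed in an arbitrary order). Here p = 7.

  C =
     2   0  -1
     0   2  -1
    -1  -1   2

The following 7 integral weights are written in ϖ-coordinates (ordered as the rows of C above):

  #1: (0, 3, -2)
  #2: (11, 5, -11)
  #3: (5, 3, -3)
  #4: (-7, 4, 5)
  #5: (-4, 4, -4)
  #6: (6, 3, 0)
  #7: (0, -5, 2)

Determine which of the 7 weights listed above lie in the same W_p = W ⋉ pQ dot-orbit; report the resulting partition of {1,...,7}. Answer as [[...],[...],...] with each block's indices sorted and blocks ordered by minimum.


A_3 Cartan matrix, 3 simple roots permuted; ρ=(1,1,1).

W_7-reps of the 7 weights in Ā_7 (same 3-coord order as C):

    λ_1 → (0, 3, 1)
    λ_2 → (3, 1, 2)
    λ_3 → (3, 1, 2)
    λ_4 → (2, 1, 0)
    λ_5 → (3, 1, 2)
    λ_6 → (2, 1, 0)
    λ_7 → (0, 3, 1)

These 7 weights hit 3 W_7-dot-orbits; sizes (2, 3, 2):

[[1, 7], [2, 3, 5], [4, 6]]


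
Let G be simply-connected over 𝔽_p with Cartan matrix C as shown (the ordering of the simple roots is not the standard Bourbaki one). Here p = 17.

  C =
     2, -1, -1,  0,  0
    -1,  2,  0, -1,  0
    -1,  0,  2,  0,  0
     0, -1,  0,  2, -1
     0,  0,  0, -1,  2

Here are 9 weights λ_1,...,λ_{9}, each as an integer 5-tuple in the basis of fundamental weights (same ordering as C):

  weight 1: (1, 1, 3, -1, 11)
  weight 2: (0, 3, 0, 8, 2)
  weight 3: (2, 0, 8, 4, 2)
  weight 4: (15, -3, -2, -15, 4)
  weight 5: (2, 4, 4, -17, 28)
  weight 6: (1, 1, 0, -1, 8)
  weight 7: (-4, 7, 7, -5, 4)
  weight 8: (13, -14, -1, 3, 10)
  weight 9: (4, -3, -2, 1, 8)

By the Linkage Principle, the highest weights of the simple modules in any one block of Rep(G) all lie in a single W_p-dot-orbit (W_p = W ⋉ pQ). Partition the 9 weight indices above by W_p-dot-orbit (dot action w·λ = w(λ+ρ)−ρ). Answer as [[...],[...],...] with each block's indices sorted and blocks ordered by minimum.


Cartan matrix: type A_5 (|W|=720); un-permuting the 5 rows.

λ_j+ρ reflected into Ā_17 (⟨·,θ^∨⟩≤17); 5-tuples as given:

  [1] (2, 2, 1, 0, 9);  [2] (1, 4, 0, 9, 2);  [3] (3, 1, 5, 4, 1);  [4] (1, 4, 0, 9, 2);  [5] (3, 1, 5, 4, 1);  [6] (2, 2, 1, 0, 9);  [7] (3, 1, 5, 4, 1);  [8] (1, 4, 0, 9, 2);  [9] (2, 2, 1, 0, 9)

The 9 indices split into 3 linkage classes (same alcove rep ⇔ same W_17-dot-orbit):

[[1, 6, 9], [2, 4, 8], [3, 5, 7]]


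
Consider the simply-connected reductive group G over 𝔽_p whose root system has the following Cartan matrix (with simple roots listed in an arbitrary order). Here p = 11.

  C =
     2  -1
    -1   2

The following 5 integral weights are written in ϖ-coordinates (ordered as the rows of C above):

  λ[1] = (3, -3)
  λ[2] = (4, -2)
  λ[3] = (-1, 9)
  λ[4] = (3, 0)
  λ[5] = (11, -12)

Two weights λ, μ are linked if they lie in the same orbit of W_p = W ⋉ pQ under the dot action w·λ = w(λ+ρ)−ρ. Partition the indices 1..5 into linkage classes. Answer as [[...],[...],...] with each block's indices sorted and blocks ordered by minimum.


C ↔ A_2 under row/col permutation; |W(A_2)| = 6.

Ā_11 reps of the 5 weights (A_2, coords as presented):

  1: (2, 2) · 2: (4, 1) · 3: (0, 10) · 4: (4, 1) · 5: (0, 10)

These 5 weights hit 3 W_11-dot-orbits; sizes (1, 2, 2):

[[1], [2, 4], [3, 5]]


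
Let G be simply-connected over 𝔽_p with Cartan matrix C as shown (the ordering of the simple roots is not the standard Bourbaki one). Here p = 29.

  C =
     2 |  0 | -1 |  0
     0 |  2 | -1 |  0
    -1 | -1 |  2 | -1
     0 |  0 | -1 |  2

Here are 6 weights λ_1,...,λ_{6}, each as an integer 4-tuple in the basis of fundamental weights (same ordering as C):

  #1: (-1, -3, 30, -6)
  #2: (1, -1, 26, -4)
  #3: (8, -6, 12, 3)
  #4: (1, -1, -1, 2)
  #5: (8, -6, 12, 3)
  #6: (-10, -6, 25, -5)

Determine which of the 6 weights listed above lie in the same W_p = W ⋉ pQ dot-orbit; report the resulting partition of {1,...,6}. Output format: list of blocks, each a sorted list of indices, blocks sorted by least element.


Dynkin diagram of C (from the 6 off-diagonal −1 entries): D_4.

Alcove-folded reps (p=29, 6 weights, presented ϖ-order):

    1: (2, 0, 0, 3)
    2: (2, 0, 0, 3)
    3: (9, 5, 3, 4)
    4: (2, 0, 0, 3)
    5: (9, 5, 3, 4)
    6: (9, 5, 3, 4)

These 6 weights hit 2 W_29-dot-orbits; sizes (3, 3):

[[1, 2, 4], [3, 5, 6]]


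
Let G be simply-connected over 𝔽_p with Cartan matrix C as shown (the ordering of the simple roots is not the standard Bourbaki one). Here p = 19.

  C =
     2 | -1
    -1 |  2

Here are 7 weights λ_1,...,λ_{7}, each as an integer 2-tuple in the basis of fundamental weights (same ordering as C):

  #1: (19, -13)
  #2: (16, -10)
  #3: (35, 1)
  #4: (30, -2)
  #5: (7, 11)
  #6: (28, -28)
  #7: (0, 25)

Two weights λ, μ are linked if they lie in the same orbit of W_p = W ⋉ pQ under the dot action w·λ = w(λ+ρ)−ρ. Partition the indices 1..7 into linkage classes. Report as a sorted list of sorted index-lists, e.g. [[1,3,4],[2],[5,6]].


Root system A_2: the 2×2 matrix C matches after relabeling.

Ā_19 reps of the 7 weights (A_2, coords as presented):

  λ_1+ρ ↦ (7, 11) · λ_2+ρ ↦ (8, 9) · λ_3+ρ ↦ (0, 17) · λ_4+ρ ↦ (7, 11) · λ_5+ρ ↦ (7, 11) · λ_6+ρ ↦ (8, 9) · λ_7+ρ ↦ (7, 11)

Grouping the 7 weights by Ā_19-representative: 3 linkage classes.

[[1, 4, 5, 7], [2, 6], [3]]


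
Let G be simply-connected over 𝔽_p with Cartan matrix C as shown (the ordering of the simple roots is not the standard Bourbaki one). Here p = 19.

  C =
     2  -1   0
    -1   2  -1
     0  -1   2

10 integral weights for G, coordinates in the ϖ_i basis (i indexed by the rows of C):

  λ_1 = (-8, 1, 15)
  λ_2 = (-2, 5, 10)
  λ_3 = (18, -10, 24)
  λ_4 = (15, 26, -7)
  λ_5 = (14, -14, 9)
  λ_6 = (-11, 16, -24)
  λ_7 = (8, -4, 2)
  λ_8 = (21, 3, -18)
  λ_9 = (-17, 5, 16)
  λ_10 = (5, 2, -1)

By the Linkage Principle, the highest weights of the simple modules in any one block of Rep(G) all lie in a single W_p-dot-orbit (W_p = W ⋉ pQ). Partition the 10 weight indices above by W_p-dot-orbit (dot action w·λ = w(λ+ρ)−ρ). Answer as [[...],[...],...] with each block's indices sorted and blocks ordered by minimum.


Type A_3, rank 3, |W|=24; reorder rows/cols to standard.

Each λ_j+ρ reduced to Ā_19; 3-tuples below use C's row order:

  1: (2, 5, 11)
  2: (1, 5, 11)
  3: (6, 3, 0)
  4: (1, 5, 11)
  5: (2, 10, 3)
  6: (2, 10, 3)
  7: (6, 3, 0)
  8: (2, 10, 3)
  9: (2, 10, 3)
  10: (6, 3, 0)

4 distinct reps among the 10 weights ⇒ 4 W_19-linkage classes:

[[1], [2, 4], [3, 7, 10], [5, 6, 8, 9]]


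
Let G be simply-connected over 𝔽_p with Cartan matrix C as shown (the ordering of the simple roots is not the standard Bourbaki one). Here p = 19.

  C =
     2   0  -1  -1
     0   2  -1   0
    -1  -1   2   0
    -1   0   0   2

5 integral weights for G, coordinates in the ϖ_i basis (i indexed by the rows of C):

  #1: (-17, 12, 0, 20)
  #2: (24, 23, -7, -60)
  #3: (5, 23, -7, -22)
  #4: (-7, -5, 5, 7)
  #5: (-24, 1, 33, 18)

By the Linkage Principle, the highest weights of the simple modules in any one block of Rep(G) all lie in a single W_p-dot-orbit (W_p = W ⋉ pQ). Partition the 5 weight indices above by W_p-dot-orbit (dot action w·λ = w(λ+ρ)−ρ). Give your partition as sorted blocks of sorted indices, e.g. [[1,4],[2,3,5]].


Root system A_4: the 4×4 matrix C matches after relabeling.

λ_j+ρ reflected into Ā_19 (⟨·,θ^∨⟩≤19); 4-tuples as given:

    [1] (1, 0, 13, 3)
    [2] (1, 0, 13, 3)
    [3] (1, 0, 13, 3)
    [4] (2, 0, 4, 2)
    [5] (2, 0, 4, 2)

2 distinct reps among the 5 weights ⇒ 2 W_19-linkage classes:

[[1, 2, 3], [4, 5]]


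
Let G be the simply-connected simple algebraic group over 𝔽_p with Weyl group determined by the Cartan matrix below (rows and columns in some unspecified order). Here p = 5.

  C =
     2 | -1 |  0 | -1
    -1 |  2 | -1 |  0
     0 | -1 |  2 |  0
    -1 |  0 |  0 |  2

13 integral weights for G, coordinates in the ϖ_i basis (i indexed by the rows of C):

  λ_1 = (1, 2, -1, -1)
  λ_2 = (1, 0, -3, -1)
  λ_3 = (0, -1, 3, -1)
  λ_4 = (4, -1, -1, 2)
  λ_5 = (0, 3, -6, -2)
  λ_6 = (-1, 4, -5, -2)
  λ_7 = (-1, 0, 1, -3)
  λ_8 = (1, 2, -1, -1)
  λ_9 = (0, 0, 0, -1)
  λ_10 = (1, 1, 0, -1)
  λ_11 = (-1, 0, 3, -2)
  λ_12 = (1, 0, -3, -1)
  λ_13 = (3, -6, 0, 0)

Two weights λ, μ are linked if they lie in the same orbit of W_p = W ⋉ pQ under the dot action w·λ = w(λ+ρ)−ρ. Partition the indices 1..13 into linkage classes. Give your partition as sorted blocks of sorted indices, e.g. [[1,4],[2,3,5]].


Dynkin diagram of C (from the 6 off-diagonal −1 entries): A_4.

W_5-reps of the 13 weights in Ā_5 (same 4-coord order as C):

    1: (2, 3, 0, 0)
    2: (1, 1, 1, 0)
    3: (1, 0, 4, 0)
    4: (2, 3, 0, 0)
    5: (1, 0, 4, 0)
    6: (1, 0, 4, 0)
    7: (1, 1, 1, 0)
    8: (2, 3, 0, 0)
    9: (1, 1, 1, 0)
    10: (2, 2, 1, 0)
    11: (1, 0, 4, 0)
    12: (1, 1, 1, 0)
    13: (1, 0, 4, 0)

Linkage partition of the 13 weights (4 classes, p=5):

[[1, 4, 8], [2, 7, 9, 12], [3, 5, 6, 11, 13], [10]]


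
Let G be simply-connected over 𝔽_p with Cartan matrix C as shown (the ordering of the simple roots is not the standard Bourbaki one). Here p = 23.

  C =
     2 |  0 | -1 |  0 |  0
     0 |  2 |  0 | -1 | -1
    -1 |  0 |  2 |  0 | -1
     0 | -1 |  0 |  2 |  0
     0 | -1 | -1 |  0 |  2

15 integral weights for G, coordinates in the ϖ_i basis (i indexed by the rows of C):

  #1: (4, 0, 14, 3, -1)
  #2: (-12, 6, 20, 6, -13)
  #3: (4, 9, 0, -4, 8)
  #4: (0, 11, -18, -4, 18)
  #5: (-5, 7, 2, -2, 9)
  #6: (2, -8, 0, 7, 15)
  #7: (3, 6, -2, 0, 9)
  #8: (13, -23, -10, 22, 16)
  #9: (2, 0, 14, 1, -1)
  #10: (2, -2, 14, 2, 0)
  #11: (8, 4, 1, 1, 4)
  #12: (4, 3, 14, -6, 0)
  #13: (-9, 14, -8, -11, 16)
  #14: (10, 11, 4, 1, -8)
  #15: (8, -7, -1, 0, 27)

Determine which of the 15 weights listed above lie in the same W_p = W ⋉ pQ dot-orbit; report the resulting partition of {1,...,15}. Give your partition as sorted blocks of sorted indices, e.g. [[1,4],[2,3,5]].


Type A_5, rank 5, |W|=720; reorder rows/cols to standard.

Folding the 15 weights λ_j+ρ into Ā_23 (reps in the given 5-coord order):

  1: (3, 1, 15, 2, 0) · 2: (9, 5, 2, 2, 5) · 3: (3, 7, 1, 1, 9) · 4: (8, 4, 1, 5, 2) · 5: (3, 7, 1, 1, 9) · 6: (3, 7, 1, 1, 9) · 7: (3, 7, 1, 1, 9) · 8: (0, 8, 5, 1, 9) · 9: (3, 1, 15, 2, 0) · 10: (3, 1, 15, 2, 0) · 11: (9, 5, 2, 2, 5) · 12: (3, 1, 15, 2, 0) · 13: (2, 5, 6, 1, 2) · 14: (9, 5, 2, 2, 5) · 15: (0, 8, 5, 1, 9)

Linkage partition of the 15 weights (6 classes, p=23):

[[1, 9, 10, 12], [2, 11, 14], [3, 5, 6, 7], [4], [8, 15], [13]]


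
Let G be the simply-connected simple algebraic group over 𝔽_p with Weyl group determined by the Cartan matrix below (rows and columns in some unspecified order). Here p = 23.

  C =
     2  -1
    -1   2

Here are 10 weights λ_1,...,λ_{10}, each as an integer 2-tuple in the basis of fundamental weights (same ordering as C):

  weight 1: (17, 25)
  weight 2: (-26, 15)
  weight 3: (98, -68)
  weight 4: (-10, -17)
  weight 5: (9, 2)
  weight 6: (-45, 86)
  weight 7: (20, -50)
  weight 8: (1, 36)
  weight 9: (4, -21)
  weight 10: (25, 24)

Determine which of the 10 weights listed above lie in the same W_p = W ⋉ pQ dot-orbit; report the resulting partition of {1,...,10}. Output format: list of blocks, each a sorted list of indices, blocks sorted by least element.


A_2 Cartan matrix, 2 simple roots permuted; ρ=(1,1).

Ā_23 reps of the 10 weights (A_2, coords as presented):

    λ_1 → (3, 2)
    λ_2 → (14, 7)
    λ_3 → (14, 7)
    λ_4 → (14, 7)
    λ_5 → (10, 3)
    λ_6 → (3, 2)
    λ_7 → (3, 2)
    λ_8 → (14, 7)
    λ_9 → (15, 5)
    λ_10 → (3, 2)

Grouping the 10 weights by Ā_23-representative: 4 linkage classes.

[[1, 6, 7, 10], [2, 3, 4, 8], [5], [9]]


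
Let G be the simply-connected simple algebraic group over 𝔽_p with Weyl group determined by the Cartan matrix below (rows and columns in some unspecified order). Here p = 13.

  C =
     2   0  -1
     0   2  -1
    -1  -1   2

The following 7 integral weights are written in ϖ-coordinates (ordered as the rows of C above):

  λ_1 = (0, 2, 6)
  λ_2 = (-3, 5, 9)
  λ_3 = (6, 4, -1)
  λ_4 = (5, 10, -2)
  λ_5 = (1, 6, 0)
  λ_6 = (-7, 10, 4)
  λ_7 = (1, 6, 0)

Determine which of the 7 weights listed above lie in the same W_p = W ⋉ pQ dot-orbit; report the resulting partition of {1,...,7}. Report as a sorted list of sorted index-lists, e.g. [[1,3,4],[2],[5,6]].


Root system A_3: the 3×3 matrix C matches after relabeling.

Alcove-folded reps (p=13, 7 weights, presented ϖ-order):

  [1] (1, 3, 7);  [2] (1, 3, 7);  [3] (7, 5, 0);  [4] (2, 7, 1);  [5] (2, 7, 1);  [6] (2, 7, 1);  [7] (2, 7, 1)

These 7 weights hit 3 W_13-dot-orbits; sizes (2, 1, 4):

[[1, 2], [3], [4, 5, 6, 7]]


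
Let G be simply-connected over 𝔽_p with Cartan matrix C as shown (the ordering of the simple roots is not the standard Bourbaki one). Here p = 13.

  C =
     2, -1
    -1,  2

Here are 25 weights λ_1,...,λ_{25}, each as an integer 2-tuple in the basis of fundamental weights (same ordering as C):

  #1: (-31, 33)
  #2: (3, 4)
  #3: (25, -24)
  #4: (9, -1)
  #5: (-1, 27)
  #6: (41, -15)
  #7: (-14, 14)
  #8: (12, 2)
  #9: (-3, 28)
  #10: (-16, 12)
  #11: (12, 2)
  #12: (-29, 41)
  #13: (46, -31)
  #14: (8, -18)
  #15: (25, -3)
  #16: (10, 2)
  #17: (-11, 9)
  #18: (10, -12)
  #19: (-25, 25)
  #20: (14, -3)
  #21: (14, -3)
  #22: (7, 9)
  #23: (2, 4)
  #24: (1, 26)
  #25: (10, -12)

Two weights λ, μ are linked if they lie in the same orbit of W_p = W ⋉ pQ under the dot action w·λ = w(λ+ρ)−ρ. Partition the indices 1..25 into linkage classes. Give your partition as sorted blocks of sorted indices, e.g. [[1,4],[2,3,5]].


Type A_2, rank 2, |W|=6; reorder rows/cols to standard.

Ā_13 reps of the 25 weights (A_2, coords as presented):

  [1] (4, 5);  [2] (4, 5);  [3] (10, 0);  [4] (10, 0);  [5] (11, 0);  [6] (10, 2);  [7] (11, 0);  [8] (10, 0);  [9] (10, 2);  [10] (11, 0);  [11] (10, 0);  [12] (10, 2);  [13] (4, 5);  [14] (4, 5);  [15] (0, 11);  [16] (10, 2);  [17] (10, 0);  [18] (0, 11);  [19] (0, 11);  [20] (11, 0);  [21] (11, 0);  [22] (3, 5);  [23] (3, 5);  [24] (10, 2);  [25] (0, 11)

Grouping the 25 weights by Ā_13-representative: 6 linkage classes.

[[1, 2, 13, 14], [3, 4, 8, 11, 17], [5, 7, 10, 20, 21], [6, 9, 12, 16, 24], [15, 18, 19, 25], [22, 23]]


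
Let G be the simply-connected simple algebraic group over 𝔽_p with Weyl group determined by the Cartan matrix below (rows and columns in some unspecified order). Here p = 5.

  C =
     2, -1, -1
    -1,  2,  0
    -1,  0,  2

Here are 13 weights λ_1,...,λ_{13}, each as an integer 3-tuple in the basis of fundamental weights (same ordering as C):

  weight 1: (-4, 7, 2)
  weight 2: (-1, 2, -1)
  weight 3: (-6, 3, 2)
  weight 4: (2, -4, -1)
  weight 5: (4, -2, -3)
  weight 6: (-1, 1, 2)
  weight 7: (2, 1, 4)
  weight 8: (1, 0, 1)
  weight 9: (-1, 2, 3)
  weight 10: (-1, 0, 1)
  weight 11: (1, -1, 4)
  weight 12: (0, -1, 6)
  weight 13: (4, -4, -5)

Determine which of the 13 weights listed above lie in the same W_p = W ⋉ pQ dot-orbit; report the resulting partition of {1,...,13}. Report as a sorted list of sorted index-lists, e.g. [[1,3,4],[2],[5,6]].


A_3 Cartan matrix, 3 simple roots permuted; ρ=(1,1,1).

Folding the 13 weights λ_j+ρ into Ā_5 (reps in the given 3-coord order):

  [1] (0, 2, 3)
  [2] (0, 3, 0)
  [3] (2, 1, 2)
  [4] (0, 3, 0)
  [5] (2, 1, 2)
  [6] (0, 2, 3)
  [7] (0, 3, 0)
  [8] (2, 1, 2)
  [9] (0, 1, 2)
  [10] (0, 1, 2)
  [11] (0, 2, 3)
  [12] (2, 1, 2)
  [13] (2, 1, 2)

Partition of {1..13} into 4 W_5-dot-orbits:

[[1, 6, 11], [2, 4, 7], [3, 5, 8, 12, 13], [9, 10]]


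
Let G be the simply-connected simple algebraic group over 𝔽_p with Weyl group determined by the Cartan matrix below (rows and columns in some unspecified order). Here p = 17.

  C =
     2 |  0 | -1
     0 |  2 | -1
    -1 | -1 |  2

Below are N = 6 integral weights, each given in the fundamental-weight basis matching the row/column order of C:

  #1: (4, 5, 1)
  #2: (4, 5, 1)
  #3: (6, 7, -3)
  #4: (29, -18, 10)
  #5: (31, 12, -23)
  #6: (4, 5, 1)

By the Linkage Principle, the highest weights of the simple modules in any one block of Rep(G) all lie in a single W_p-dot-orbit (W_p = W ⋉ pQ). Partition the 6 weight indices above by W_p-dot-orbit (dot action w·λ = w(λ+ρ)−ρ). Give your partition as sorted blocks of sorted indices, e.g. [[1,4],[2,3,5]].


Dynkin diagram of C (from the 4 off-diagonal −1 entries): A_3.

Ā_17 reps of the 6 weights (A_3, coords as presented):

  λ_1+ρ ↦ (5, 6, 2);  λ_2+ρ ↦ (5, 6, 2);  λ_3+ρ ↦ (5, 6, 2);  λ_4+ρ ↦ (7, 6, 0);  λ_5+ρ ↦ (5, 6, 2);  λ_6+ρ ↦ (5, 6, 2)

These 6 weights hit 2 W_17-dot-orbits; sizes (5, 1):

[[1, 2, 3, 5, 6], [4]]


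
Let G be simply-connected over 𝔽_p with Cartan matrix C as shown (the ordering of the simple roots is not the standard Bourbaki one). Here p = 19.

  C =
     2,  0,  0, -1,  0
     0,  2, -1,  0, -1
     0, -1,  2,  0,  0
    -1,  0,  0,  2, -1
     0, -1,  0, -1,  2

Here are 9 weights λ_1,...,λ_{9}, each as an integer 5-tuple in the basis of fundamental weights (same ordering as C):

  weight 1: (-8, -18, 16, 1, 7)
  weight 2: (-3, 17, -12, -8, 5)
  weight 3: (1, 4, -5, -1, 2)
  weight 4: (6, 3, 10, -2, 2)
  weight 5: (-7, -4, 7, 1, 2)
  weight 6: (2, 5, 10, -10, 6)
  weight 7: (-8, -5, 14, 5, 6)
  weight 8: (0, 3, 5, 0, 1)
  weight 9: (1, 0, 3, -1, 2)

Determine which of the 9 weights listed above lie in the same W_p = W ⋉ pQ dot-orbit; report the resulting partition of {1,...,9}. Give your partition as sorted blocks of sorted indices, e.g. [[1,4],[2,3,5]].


C ↔ A_5 under row/col permutation; |W(A_5)| = 720.

Alcove-folded reps (p=19, 9 weights, presented ϖ-order):

    λ_1 → (7, 3, 0, 2, 5)
    λ_2 → (1, 4, 6, 1, 2)
    λ_3 → (2, 1, 4, 0, 3)
    λ_4 → (1, 4, 6, 1, 2)
    λ_5 → (2, 1, 4, 0, 3)
    λ_6 → (1, 4, 6, 1, 2)
    λ_7 → (1, 4, 6, 1, 2)
    λ_8 → (1, 4, 6, 1, 2)
    λ_9 → (2, 1, 4, 0, 3)

The 9 indices split into 3 linkage classes (same alcove rep ⇔ same W_19-dot-orbit):

[[1], [2, 4, 6, 7, 8], [3, 5, 9]]


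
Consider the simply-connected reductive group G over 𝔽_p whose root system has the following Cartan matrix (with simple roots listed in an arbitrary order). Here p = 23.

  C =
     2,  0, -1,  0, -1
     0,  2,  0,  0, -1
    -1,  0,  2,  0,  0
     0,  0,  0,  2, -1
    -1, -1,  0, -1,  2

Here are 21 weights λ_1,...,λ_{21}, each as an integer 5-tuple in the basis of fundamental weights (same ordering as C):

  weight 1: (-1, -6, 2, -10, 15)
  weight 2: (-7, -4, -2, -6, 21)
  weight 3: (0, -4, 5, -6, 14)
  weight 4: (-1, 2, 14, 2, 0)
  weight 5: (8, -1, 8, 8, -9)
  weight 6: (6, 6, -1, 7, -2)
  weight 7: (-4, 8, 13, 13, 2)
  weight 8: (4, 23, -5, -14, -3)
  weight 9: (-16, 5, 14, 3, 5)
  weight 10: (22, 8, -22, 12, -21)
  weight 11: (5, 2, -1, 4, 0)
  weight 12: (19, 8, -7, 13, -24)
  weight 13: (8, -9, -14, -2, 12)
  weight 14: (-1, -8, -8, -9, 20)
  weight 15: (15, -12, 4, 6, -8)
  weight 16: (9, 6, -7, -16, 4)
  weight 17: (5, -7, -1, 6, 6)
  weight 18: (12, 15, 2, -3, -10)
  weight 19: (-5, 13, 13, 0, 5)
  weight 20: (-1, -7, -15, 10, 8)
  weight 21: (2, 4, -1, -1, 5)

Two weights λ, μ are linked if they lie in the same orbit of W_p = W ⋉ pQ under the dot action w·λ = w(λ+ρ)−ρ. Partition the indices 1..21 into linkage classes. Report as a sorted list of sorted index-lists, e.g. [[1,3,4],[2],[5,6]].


Cartan matrix: type D_5 (|W|=1920); un-permuting the 5 rows.

Folding the 21 weights λ_j+ρ into Ā_23 (reps in the given 5-coord order):

    [1] (0, 5, 3, 9, 2)
    [2] (6, 3, 0, 5, 1)
    [3] (6, 3, 0, 5, 1)
    [4] (0, 3, 15, 3, 1)
    [5] (1, 8, 9, 1, 0)
    [6] (2, 6, 0, 7, 1)
    [7] (3, 5, 0, 0, 6)
    [8] (1, 8, 9, 1, 0)
    [9] (6, 3, 0, 5, 1)
    [10] (0, 5, 3, 9, 2)
    [11] (6, 3, 0, 5, 1)
    [12] (3, 5, 0, 0, 6)
    [13] (1, 8, 9, 1, 0)
    [14] (2, 6, 0, 7, 1)
    [15] (0, 5, 3, 9, 2)
    [16] (6, 3, 0, 5, 1)
    [17] (2, 6, 0, 7, 1)
    [18] (0, 5, 3, 9, 2)
    [19] (2, 6, 0, 7, 1)
    [20] (3, 5, 0, 0, 6)
    [21] (3, 5, 0, 0, 6)

6 distinct reps among the 21 weights ⇒ 6 W_23-linkage classes:

[[1, 10, 15, 18], [2, 3, 9, 11, 16], [4], [5, 8, 13], [6, 14, 17, 19], [7, 12, 20, 21]]


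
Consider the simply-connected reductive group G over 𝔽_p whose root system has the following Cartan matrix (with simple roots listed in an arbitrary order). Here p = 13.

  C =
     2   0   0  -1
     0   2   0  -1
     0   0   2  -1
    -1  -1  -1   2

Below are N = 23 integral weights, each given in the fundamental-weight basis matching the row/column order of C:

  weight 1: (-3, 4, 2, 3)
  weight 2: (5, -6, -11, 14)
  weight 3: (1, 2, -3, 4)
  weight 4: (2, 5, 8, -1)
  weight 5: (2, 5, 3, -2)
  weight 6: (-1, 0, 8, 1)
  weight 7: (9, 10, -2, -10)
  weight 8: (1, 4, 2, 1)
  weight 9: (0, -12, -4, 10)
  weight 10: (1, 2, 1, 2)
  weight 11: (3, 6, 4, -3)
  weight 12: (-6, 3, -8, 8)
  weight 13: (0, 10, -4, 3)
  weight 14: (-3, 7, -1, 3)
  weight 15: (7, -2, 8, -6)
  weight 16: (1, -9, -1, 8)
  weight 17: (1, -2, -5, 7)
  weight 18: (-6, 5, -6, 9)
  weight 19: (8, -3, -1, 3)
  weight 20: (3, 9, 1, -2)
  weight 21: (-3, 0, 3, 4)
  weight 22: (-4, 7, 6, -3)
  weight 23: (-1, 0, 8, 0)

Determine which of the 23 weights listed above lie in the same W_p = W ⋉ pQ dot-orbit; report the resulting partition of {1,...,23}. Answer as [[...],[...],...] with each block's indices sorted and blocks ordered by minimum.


D_4 Cartan matrix, 4 simple roots permuted; ρ=(1,1,1,1).

Alcove-folded reps (p=13, 23 weights, presented ϖ-order):

    λ_1 → (2, 5, 3, 1)
    λ_2 → (2, 3, 2, 3)
    λ_3 → (2, 3, 2, 3)
    λ_4 → (2, 1, 4, 3)
    λ_5 → (2, 5, 3, 1)
    λ_6 → (0, 1, 9, 1)
    λ_7 → (0, 1, 9, 1)
    λ_8 → (2, 5, 3, 1)
    λ_9 → (2, 8, 0, 1)
    λ_10 → (2, 3, 2, 3)
    λ_11 → (2, 5, 3, 1)
    λ_12 → (2, 1, 4, 3)
    λ_13 → (2, 8, 0, 1)
    λ_14 → (2, 8, 0, 1)
    λ_15 → (2, 5, 3, 1)
    λ_16 → (2, 8, 0, 1)
    λ_17 → (2, 1, 4, 3)
    λ_18 → (2, 3, 2, 3)
    λ_19 → (9, 2, 0, 0)
    λ_20 → (2, 8, 0, 1)
    λ_21 → (2, 1, 4, 3)
    λ_22 → (2, 3, 2, 3)
    λ_23 → (0, 1, 9, 1)

These 23 weights hit 6 W_13-dot-orbits; sizes (5, 5, 4, 3, 5, 1):

[[1, 5, 8, 11, 15], [2, 3, 10, 18, 22], [4, 12, 17, 21], [6, 7, 23], [9, 13, 14, 16, 20], [19]]


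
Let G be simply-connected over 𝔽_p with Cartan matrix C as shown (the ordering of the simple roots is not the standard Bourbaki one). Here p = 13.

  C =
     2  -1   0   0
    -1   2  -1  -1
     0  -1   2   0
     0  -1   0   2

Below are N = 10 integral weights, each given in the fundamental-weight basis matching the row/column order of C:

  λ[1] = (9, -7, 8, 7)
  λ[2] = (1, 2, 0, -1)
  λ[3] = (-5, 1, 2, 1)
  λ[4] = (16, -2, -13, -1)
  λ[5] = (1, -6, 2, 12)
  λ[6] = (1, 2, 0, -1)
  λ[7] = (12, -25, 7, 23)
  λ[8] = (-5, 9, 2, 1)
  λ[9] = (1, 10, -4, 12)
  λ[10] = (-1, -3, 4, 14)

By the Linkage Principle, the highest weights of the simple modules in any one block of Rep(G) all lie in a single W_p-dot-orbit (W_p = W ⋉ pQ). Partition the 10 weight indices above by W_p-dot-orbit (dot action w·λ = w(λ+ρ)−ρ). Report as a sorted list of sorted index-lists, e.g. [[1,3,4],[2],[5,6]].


Dynkin diagram of C (from the 6 off-diagonal −1 entries): D_4.

Alcove-folded reps (p=13, 10 weights, presented ϖ-order):

  1: (2, 2, 1, 0) · 2: (2, 3, 1, 0) · 3: (2, 2, 1, 0) · 4: (0, 0, 3, 9) · 5: (3, 0, 2, 8) · 6: (2, 3, 1, 0) · 7: (3, 0, 2, 8) · 8: (2, 2, 1, 0) · 9: (3, 0, 2, 8) · 10: (3, 0, 2, 8)

Partition of {1..10} into 4 W_13-dot-orbits:

[[1, 3, 8], [2, 6], [4], [5, 7, 9, 10]]


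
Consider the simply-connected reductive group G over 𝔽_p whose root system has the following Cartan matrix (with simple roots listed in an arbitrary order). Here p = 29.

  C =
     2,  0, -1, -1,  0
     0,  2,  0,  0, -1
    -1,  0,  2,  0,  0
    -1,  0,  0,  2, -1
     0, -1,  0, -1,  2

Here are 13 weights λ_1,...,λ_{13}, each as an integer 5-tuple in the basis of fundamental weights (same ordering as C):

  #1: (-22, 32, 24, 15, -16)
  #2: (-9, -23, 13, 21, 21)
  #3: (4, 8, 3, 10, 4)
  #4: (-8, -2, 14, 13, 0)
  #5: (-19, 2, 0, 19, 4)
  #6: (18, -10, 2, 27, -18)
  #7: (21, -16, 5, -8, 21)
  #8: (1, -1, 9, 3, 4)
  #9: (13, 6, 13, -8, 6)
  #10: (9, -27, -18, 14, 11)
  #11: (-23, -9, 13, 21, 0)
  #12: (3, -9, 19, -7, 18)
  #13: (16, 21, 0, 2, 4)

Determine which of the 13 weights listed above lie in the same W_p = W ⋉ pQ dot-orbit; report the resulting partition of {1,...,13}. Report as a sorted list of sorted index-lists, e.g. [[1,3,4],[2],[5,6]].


Dynkin diagram of C (from the 8 off-diagonal −1 entries): A_5.

Each λ_j+ρ reduced to Ā_29; 5-tuples below use C's row order:

  1: (4, 4, 1, 11, 5);  2: (7, 1, 8, 7, 0);  3: (4, 4, 1, 11, 5);  4: (7, 1, 8, 7, 0);  5: (1, 3, 17, 2, 5);  6: (1, 3, 17, 2, 5);  7: (7, 1, 8, 7, 0);  8: (2, 0, 10, 4, 5);  9: (7, 1, 8, 7, 0);  10: (1, 4, 2, 6, 8);  11: (7, 1, 8, 7, 0);  12: (2, 0, 10, 4, 5);  13: (1, 3, 17, 2, 5)

Linkage partition of the 13 weights (5 classes, p=29):

[[1, 3], [2, 4, 7, 9, 11], [5, 6, 13], [8, 12], [10]]


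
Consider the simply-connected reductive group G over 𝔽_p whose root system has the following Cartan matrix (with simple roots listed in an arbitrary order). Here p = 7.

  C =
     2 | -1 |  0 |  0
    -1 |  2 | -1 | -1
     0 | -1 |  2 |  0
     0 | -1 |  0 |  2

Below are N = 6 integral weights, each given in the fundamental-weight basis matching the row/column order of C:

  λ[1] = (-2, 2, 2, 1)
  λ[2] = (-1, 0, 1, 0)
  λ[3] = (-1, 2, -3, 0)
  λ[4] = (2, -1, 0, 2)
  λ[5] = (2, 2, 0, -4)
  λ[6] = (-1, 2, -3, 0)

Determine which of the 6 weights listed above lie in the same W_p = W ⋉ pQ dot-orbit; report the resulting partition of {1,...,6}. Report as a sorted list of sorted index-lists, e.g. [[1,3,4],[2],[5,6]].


Root system D_4: the 4×4 matrix C matches after relabeling.

λ_j+ρ reflected into Ā_7 (⟨·,θ^∨⟩≤7); 4-tuples as given:

  1: (0, 1, 2, 1) · 2: (0, 1, 2, 1) · 3: (0, 1, 2, 1) · 4: (3, 0, 1, 3) · 5: (3, 0, 1, 3) · 6: (0, 1, 2, 1)

These 6 weights hit 2 W_7-dot-orbits; sizes (4, 2):

[[1, 2, 3, 6], [4, 5]]


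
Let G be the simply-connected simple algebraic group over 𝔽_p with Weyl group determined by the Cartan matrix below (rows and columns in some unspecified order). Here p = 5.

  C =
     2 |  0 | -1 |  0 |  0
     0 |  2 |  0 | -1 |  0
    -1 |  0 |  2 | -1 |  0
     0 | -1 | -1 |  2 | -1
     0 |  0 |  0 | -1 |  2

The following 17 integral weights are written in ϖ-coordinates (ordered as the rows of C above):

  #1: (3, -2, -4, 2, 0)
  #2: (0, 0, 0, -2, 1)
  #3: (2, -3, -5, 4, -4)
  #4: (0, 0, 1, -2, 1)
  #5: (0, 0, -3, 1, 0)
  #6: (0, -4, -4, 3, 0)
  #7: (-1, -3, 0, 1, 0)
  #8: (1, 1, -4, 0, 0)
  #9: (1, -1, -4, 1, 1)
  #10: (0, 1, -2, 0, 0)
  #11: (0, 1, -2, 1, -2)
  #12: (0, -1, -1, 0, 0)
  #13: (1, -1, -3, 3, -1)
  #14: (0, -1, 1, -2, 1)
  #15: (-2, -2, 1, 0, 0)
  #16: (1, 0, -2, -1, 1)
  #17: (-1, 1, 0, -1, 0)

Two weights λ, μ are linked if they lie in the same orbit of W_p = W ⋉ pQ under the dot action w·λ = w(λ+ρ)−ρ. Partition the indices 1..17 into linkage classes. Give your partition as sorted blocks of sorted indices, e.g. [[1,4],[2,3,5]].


Cartan matrix: type D_5 (|W|=1920); un-permuting the 5 rows.

Alcove-folded reps (p=5, 17 weights, presented ϖ-order):

  1: (1, 0, 0, 1, 0);  2: (1, 0, 0, 1, 1);  3: (0, 2, 1, 0, 1);  4: (1, 0, 0, 1, 1);  5: (1, 1, 1, 0, 1);  6: (1, 1, 1, 0, 1);  7: (0, 2, 1, 0, 1);  8: (1, 0, 0, 1, 1);  9: (1, 1, 1, 0, 1);  10: (0, 2, 1, 0, 1);  11: (0, 2, 1, 0, 1);  12: (1, 0, 0, 1, 1);  13: (1, 0, 0, 1, 0);  14: (1, 1, 1, 0, 1);  15: (1, 1, 1, 0, 1);  16: (1, 0, 0, 1, 1);  17: (0, 2, 1, 0, 1)

4 distinct reps among the 17 weights ⇒ 4 W_5-linkage classes:

[[1, 13], [2, 4, 8, 12, 16], [3, 7, 10, 11, 17], [5, 6, 9, 14, 15]]


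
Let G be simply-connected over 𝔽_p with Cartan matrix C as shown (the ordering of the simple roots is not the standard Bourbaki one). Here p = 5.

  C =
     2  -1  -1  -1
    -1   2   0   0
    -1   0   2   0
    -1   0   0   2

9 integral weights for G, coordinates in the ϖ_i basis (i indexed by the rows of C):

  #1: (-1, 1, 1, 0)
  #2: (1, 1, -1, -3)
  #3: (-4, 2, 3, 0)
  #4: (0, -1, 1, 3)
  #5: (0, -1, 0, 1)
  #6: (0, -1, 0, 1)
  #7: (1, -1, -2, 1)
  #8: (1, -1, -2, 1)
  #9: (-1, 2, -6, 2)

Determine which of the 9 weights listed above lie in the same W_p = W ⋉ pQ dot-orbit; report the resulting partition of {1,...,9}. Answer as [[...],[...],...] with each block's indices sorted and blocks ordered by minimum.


Type D_4, rank 4, |W|=192; reorder rows/cols to standard.

W_5-reps of the 9 weights in Ā_5 (same 4-coord order as C):

    λ_1+ρ ↦ (0, 2, 2, 1)
    λ_2+ρ ↦ (0, 2, 0, 2)
    λ_3+ρ ↦ (1, 0, 1, 2)
    λ_4+ρ ↦ (0, 2, 0, 2)
    λ_5+ρ ↦ (1, 0, 1, 2)
    λ_6+ρ ↦ (1, 0, 1, 2)
    λ_7+ρ ↦ (1, 0, 1, 2)
    λ_8+ρ ↦ (1, 0, 1, 2)
    λ_9+ρ ↦ (0, 2, 0, 2)

The 9 indices split into 3 linkage classes (same alcove rep ⇔ same W_5-dot-orbit):

[[1], [2, 4, 9], [3, 5, 6, 7, 8]]


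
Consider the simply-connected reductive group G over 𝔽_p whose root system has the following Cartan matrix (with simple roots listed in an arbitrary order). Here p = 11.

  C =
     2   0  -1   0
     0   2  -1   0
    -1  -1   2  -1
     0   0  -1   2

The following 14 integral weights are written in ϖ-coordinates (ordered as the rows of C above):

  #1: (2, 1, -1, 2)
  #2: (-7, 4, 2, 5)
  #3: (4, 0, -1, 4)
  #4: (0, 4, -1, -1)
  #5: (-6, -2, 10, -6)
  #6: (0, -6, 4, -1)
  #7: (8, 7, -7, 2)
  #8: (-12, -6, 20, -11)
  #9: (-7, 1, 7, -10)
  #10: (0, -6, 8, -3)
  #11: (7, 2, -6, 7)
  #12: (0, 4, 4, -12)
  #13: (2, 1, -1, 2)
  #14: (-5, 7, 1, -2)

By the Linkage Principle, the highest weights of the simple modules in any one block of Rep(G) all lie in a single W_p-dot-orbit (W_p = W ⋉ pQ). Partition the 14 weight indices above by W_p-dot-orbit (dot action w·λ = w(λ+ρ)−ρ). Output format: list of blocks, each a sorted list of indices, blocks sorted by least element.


Root system D_4: the 4×4 matrix C matches after relabeling.

Folding the 14 weights λ_j+ρ into Ā_11 (reps in the given 4-coord order):

    1: (3, 2, 0, 3)
    2: (3, 2, 0, 3)
    3: (5, 1, 0, 5)
    4: (1, 5, 0, 0)
    5: (5, 1, 0, 5)
    6: (1, 5, 0, 0)
    7: (3, 2, 0, 3)
    8: (1, 5, 0, 0)
    9: (1, 5, 1, 2)
    10: (1, 5, 1, 2)
    11: (3, 2, 0, 3)
    12: (5, 1, 0, 5)
    13: (3, 2, 0, 3)
    14: (1, 5, 1, 2)

The 14 indices split into 4 linkage classes (same alcove rep ⇔ same W_11-dot-orbit):

[[1, 2, 7, 11, 13], [3, 5, 12], [4, 6, 8], [9, 10, 14]]


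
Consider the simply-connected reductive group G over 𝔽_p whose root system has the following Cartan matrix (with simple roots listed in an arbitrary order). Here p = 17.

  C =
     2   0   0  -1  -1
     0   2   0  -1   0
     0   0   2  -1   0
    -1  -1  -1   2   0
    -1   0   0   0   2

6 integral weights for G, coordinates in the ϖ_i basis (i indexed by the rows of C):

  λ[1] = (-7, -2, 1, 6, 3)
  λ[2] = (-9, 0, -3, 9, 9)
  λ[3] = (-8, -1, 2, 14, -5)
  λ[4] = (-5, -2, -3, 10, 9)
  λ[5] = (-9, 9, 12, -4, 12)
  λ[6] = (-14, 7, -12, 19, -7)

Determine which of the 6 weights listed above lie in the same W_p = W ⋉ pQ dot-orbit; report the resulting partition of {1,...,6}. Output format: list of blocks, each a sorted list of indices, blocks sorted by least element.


D_5 Cartan matrix, 5 simple roots permuted; ρ=(1,1,1,1,1).

λ_j+ρ reflected into Ā_17 (⟨·,θ^∨⟩≤17); 5-tuples as given:

  [1] (4, 1, 2, 0, 2)
  [2] (4, 1, 2, 0, 2)
  [3] (4, 1, 2, 0, 2)
  [4] (4, 1, 2, 0, 2)
  [5] (2, 1, 2, 2, 3)
  [6] (4, 1, 2, 0, 2)

2 distinct reps among the 6 weights ⇒ 2 W_17-linkage classes:

[[1, 2, 3, 4, 6], [5]]


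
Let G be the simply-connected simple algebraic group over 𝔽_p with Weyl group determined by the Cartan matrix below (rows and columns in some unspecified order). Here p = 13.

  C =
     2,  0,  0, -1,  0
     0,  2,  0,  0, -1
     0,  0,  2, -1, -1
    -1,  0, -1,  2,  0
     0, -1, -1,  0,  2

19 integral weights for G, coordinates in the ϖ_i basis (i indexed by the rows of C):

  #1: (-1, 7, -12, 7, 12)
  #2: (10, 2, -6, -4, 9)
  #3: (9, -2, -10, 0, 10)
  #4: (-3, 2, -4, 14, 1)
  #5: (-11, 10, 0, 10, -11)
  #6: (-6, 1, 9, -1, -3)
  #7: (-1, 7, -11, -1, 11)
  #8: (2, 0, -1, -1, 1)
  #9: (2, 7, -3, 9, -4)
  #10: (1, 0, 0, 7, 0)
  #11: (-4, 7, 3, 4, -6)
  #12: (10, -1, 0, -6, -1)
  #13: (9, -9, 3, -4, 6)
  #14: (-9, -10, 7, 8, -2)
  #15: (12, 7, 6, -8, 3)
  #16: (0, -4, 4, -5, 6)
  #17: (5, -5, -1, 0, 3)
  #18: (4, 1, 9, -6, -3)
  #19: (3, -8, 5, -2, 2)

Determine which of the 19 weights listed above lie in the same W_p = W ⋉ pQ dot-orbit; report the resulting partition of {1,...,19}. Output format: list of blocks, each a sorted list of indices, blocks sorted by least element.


C ↔ A_5 under row/col permutation; |W(A_5)| = 720.

Folding the 19 weights λ_j+ρ into Ā_13 (reps in the given 5-coord order):

  λ_1 → (0, 0, 3, 5, 2) · λ_2 → (0, 0, 3, 5, 2) · λ_3 → (2, 1, 1, 8, 1) · λ_4 → (2, 1, 1, 8, 1) · λ_5 → (2, 1, 1, 8, 1) · λ_6 → (0, 0, 3, 5, 2) · λ_7 → (3, 1, 0, 0, 2) · λ_8 → (3, 1, 0, 0, 2) · λ_9 → (0, 0, 3, 5, 2) · λ_10 → (2, 1, 1, 8, 1) · λ_11 → (3, 3, 1, 1, 4) · λ_12 → (6, 4, 0, 1, 0) · λ_13 → (2, 2, 0, 3, 1) · λ_14 → (3, 3, 1, 1, 4) · λ_15 → (6, 4, 0, 1, 0) · λ_16 → (3, 3, 1, 1, 4) · λ_17 → (6, 4, 0, 1, 0) · λ_18 → (0, 0, 3, 5, 2) · λ_19 → (3, 3, 1, 1, 4)

Partition of {1..19} into 6 W_13-dot-orbits:

[[1, 2, 6, 9, 18], [3, 4, 5, 10], [7, 8], [11, 14, 16, 19], [12, 15, 17], [13]]


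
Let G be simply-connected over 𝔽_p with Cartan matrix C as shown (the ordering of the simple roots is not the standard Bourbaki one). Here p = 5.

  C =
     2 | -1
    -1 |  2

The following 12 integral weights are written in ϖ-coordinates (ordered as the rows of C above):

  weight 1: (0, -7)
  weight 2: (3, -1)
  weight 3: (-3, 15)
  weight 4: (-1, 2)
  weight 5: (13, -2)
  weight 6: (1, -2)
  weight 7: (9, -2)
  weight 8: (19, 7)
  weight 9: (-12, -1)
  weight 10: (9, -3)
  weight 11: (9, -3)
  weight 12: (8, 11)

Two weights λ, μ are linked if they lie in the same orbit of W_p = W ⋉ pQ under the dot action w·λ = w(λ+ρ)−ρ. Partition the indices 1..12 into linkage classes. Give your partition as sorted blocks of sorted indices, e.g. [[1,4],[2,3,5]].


Type A_2, rank 2, |W|=6; reorder rows/cols to standard.

Folding the 12 weights λ_j+ρ into Ā_5 (reps in the given 2-coord order):

    1: (4, 0)
    2: (4, 0)
    3: (1, 1)
    4: (0, 3)
    5: (1, 1)
    6: (1, 1)
    7: (0, 4)
    8: (0, 3)
    9: (4, 0)
    10: (0, 3)
    11: (0, 3)
    12: (1, 1)

The 12 indices split into 4 linkage classes (same alcove rep ⇔ same W_5-dot-orbit):

[[1, 2, 9], [3, 5, 6, 12], [4, 8, 10, 11], [7]]


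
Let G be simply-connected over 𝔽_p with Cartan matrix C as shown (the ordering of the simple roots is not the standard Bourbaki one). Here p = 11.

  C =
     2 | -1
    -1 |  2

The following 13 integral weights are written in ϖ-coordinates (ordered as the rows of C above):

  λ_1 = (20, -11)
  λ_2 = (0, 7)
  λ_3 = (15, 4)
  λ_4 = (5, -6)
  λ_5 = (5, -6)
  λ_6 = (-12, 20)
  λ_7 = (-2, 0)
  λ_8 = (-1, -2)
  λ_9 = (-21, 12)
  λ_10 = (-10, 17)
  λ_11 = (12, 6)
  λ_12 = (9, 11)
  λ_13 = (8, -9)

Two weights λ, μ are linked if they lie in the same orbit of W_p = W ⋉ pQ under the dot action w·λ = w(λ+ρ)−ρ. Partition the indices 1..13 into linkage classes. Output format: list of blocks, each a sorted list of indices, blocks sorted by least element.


Type A_2, rank 2, |W|=6; reorder rows/cols to standard.

Ā_11 reps of the 13 weights (A_2, coords as presented):

  λ_1 → (1, 0) · λ_2 → (1, 8) · λ_3 → (1, 5) · λ_4 → (1, 5) · λ_5 → (1, 5) · λ_6 → (1, 0) · λ_7 → (1, 0) · λ_8 → (1, 0) · λ_9 → (2, 2) · λ_10 → (2, 2) · λ_11 → (2, 2) · λ_12 → (1, 0) · λ_13 → (1, 8)

These 13 weights hit 4 W_11-dot-orbits; sizes (5, 2, 3, 3):

[[1, 6, 7, 8, 12], [2, 13], [3, 4, 5], [9, 10, 11]]


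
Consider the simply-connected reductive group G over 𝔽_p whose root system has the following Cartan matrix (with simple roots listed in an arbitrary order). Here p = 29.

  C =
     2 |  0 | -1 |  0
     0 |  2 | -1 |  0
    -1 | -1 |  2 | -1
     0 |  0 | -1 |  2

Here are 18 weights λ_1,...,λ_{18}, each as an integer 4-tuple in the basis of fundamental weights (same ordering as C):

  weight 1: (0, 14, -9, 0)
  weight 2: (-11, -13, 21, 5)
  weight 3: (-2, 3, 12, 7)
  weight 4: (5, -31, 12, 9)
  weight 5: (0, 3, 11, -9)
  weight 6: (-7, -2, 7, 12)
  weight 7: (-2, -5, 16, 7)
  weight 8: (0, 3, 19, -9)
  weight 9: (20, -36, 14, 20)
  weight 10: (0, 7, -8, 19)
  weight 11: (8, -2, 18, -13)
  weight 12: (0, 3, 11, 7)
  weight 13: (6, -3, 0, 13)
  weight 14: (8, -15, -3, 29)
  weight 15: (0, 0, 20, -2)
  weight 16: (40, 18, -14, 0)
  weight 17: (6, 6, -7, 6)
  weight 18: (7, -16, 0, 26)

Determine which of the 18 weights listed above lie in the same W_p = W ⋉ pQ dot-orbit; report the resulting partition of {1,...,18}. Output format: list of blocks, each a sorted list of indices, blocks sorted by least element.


Cartan matrix: type D_4 (|W|=192); un-permuting the 4 rows.

Ā_29 reps of the 18 weights (D_4, coords as presented):

  1: (1, 1, 6, 1)
  2: (10, 12, 0, 6)
  3: (1, 4, 4, 8)
  4: (10, 12, 0, 6)
  5: (1, 4, 4, 8)
  6: (6, 1, 1, 13)
  7: (1, 4, 4, 8)
  8: (1, 4, 4, 8)
  9: (1, 1, 6, 1)
  10: (6, 1, 1, 13)
  11: (9, 1, 1, 12)
  12: (1, 4, 4, 8)
  13: (6, 1, 1, 13)
  14: (6, 1, 1, 13)
  15: (1, 1, 6, 1)
  16: (10, 12, 0, 6)
  17: (1, 1, 6, 1)
  18: (6, 1, 1, 13)

The 18 indices split into 5 linkage classes (same alcove rep ⇔ same W_29-dot-orbit):

[[1, 9, 15, 17], [2, 4, 16], [3, 5, 7, 8, 12], [6, 10, 13, 14, 18], [11]]


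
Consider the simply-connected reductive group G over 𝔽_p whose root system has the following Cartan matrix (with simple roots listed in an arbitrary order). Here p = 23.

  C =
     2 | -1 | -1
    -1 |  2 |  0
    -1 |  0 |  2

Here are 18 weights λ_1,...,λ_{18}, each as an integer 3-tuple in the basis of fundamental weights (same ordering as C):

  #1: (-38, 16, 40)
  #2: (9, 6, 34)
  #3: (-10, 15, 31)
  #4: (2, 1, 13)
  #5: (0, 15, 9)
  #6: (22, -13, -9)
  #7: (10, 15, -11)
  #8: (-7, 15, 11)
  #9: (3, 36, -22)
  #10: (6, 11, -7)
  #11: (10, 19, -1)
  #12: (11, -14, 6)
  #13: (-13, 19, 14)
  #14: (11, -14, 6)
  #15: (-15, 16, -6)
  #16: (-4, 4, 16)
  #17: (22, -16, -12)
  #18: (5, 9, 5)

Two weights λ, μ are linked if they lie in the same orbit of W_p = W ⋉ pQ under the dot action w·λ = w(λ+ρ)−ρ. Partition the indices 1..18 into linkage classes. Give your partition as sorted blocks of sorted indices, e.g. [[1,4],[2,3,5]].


Type A_3, rank 3, |W|=24; reorder rows/cols to standard.

Alcove-folded reps (p=23, 18 weights, presented ϖ-order):

  λ_1+ρ ↦ (3, 2, 14)
  λ_2+ρ ↦ (6, 10, 6)
  λ_3+ρ ↦ (0, 9, 7)
  λ_4+ρ ↦ (3, 2, 14)
  λ_5+ρ ↦ (1, 12, 6)
  λ_6+ρ ↦ (3, 12, 8)
  λ_7+ρ ↦ (1, 12, 6)
  λ_8+ρ ↦ (6, 10, 6)
  λ_9+ρ ↦ (3, 2, 14)
  λ_10+ρ ↦ (1, 12, 6)
  λ_11+ρ ↦ (3, 12, 8)
  λ_12+ρ ↦ (1, 12, 6)
  λ_13+ρ ↦ (12, 8, 3)
  λ_14+ρ ↦ (1, 12, 6)
  λ_15+ρ ↦ (3, 2, 14)
  λ_16+ρ ↦ (3, 2, 14)
  λ_17+ρ ↦ (3, 12, 8)
  λ_18+ρ ↦ (6, 10, 6)

Linkage partition of the 18 weights (6 classes, p=23):

[[1, 4, 9, 15, 16], [2, 8, 18], [3], [5, 7, 10, 12, 14], [6, 11, 17], [13]]
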